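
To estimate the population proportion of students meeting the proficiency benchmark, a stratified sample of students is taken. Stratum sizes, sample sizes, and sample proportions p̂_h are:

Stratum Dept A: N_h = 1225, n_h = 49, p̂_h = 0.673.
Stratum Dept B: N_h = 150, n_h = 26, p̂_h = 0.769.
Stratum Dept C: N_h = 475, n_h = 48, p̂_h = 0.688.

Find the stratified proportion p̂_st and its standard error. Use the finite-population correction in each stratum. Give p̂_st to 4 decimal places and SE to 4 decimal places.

p̂_st ≈ 0.6846, SE ≈ 0.0473

N = 1850; stratum weights W_h = N_h/N.
p̂_st = Σ W_h p̂_h = (1225·0.673 + 150·0.769 + 475·0.688)/1850 = 0.68464
V̂(p̂_st) = Σ W_h² (1 − n_h/N_h) p̂_h(1−p̂_h)/(n_h−1):
  stratum Dept A: (1225/1850)²·(1 − 49/1225)·0.673·0.327/48 = 0.00192984
  stratum Dept B: (150/1850)²·(1 − 26/150)·0.769·0.231/25 = 3.8616e-05
  stratum Dept C: (475/1850)²·(1 − 48/475)·0.688·0.312/47 = 0.000270659
V̂(p̂_st) = 0.00223912; SE = √V̂ = 0.0473193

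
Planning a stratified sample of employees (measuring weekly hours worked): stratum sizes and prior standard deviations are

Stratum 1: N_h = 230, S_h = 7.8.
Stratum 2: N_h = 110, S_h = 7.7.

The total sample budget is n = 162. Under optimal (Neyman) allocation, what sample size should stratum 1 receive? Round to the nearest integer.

110

Neyman allocation: n_h = n · N_h S_h / Σ N_i S_i, with n = 162.
  stratum 1: N_h·S_h = 230·7.8 = 1794.00
  stratum 2: N_h·S_h = 110·7.7 = 847.00
Σ N_h S_h = 2641.00
n for stratum 1 = 162·1794.00/2641.00 = 110.045 → 110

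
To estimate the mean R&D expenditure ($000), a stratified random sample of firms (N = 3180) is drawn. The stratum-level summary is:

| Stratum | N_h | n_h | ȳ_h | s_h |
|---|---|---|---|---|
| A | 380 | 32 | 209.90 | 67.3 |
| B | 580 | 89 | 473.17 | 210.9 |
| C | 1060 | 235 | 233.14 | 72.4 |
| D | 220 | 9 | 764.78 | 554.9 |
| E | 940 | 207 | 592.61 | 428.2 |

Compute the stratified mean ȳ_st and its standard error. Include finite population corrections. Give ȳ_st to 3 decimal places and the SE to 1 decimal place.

ȳ_st ≈ 417.181, SE ≈ 15.3

ȳ_st = Σ W_h ȳ_h = (380·209.90 + 580·473.17 + 1060·233.14 + 220·764.78 + 940·592.61)/3180 = 417.18050
V̂(ȳ_st) = Σ W_h² (1 − n_h/N_h) s_h²/n_h, with W_h = N_h/N and N = 3180:
  stratum A: (380/3180)²·(1 − 32/380)·67.3²/32 = 1.85092
  stratum B: (580/3180)²·(1 − 89/580)·210.9²/89 = 14.074
  stratum C: (1060/3180)²·(1 − 235/1060)·72.4²/235 = 1.92892
  stratum D: (220/3180)²·(1 − 9/220)·554.9²/9 = 157.05
  stratum E: (940/3180)²·(1 − 207/940)·428.2²/207 = 60.3532
V̂(ȳ_st) = 235.257
SE(ȳ_st) = √235.257 = 15.3381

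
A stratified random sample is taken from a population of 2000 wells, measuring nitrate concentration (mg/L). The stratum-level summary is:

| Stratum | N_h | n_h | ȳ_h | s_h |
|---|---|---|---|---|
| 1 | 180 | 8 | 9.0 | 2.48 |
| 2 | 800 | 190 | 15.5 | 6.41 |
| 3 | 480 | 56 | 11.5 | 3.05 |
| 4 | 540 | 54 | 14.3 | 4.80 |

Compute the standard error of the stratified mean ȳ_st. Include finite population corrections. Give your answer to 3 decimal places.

V̂(ȳ_st) = Σ W_h² (1 − n_h/N_h) s_h²/n_h, with W_h = N_h/N and N = 2000:
  stratum 1: (180/2000)²·(1 − 8/180)·2.48²/8 = 0.00595051
  stratum 2: (800/2000)²·(1 − 190/800)·6.41²/190 = 0.0263829
  stratum 3: (480/2000)²·(1 − 56/480)·3.05²/56 = 0.00845199
  stratum 4: (540/2000)²·(1 − 54/540)·4.80²/54 = 0.0279936
V̂(ȳ_st) = 0.068779
SE(ȳ_st) = √0.068779 = 0.262257

SE(ȳ_st) ≈ 0.262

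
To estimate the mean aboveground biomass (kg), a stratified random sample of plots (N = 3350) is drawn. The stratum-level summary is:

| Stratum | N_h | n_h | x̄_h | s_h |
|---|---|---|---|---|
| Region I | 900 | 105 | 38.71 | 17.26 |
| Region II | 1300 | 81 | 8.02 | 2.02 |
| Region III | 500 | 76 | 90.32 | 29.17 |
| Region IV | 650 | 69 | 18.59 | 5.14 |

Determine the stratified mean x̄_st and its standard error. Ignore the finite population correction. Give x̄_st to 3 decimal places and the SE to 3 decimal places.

x̄_st = Σ W_h x̄_h = (900·38.71 + 1300·8.02 + 500·90.32 + 650·18.59)/3350 = 30.59955
V̂(x̄_st) = Σ W_h² s_h²/n_h, with W_h = N_h/N and N = 3350:
  stratum Region I: (900/3350)²·17.26²/105 = 0.20478
  stratum Region II: (1300/3350)²·2.02²/81 = 0.00758603
  stratum Region III: (500/3350)²·29.17²/76 = 0.249408
  stratum Region IV: (650/3350)²·5.14²/69 = 0.014415
V̂(x̄_st) = 0.476189
SE(x̄_st) = √0.476189 = 0.690064

x̄_st ≈ 30.600, SE ≈ 0.690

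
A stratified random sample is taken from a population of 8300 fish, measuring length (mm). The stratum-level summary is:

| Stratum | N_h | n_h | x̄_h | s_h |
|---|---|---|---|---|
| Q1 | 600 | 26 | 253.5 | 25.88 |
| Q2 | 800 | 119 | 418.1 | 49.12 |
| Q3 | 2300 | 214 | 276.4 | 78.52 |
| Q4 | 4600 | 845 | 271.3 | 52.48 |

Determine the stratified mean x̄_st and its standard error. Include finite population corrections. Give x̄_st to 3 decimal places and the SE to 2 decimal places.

x̄_st ≈ 285.576, SE ≈ 1.76

x̄_st = Σ W_h x̄_h = (600·253.5 + 800·418.1 + 2300·276.4 + 4600·271.3)/8300 = 285.57590
V̂(x̄_st) = Σ W_h² (1 − n_h/N_h) s_h²/n_h, with W_h = N_h/N and N = 8300:
  stratum Q1: (600/8300)²·(1 − 26/600)·25.88²/26 = 0.128784
  stratum Q2: (800/8300)²·(1 − 119/800)·49.12²/119 = 0.160343
  stratum Q3: (2300/8300)²·(1 − 214/2300)·78.52²/214 = 2.00647
  stratum Q4: (4600/8300)²·(1 − 845/4600)·52.48²/845 = 0.817227
V̂(x̄_st) = 3.11282
SE(x̄_st) = √3.11282 = 1.76432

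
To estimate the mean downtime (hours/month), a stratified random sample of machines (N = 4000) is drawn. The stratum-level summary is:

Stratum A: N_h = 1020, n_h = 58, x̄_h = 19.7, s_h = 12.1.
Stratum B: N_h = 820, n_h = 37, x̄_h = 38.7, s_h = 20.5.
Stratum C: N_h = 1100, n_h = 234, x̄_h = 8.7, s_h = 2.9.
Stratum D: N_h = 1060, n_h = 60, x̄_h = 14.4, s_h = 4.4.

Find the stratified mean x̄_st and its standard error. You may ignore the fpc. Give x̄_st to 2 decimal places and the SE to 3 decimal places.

x̄_st = Σ W_h x̄_h = (1020·19.7 + 820·38.7 + 1100·8.7 + 1060·14.4)/4000 = 19.16550
V̂(x̄_st) = Σ W_h² s_h²/n_h, with W_h = N_h/N and N = 4000:
  stratum A: (1020/4000)²·12.1²/58 = 0.164143
  stratum B: (820/4000)²·20.5²/37 = 0.477324
  stratum C: (1100/4000)²·2.9²/234 = 0.00271798
  stratum D: (1060/4000)²·4.4²/60 = 0.0226593
V̂(x̄_st) = 0.666845
SE(x̄_st) = √0.666845 = 0.816606

x̄_st ≈ 19.17, SE ≈ 0.817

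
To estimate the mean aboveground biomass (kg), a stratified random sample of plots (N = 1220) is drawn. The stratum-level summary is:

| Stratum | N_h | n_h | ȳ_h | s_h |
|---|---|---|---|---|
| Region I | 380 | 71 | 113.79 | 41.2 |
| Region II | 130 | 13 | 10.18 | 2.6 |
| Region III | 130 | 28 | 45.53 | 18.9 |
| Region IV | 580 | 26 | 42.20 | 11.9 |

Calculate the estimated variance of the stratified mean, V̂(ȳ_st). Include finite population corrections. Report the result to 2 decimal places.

V̂(ȳ_st) = Σ W_h² (1 − n_h/N_h) s_h²/n_h, with W_h = N_h/N and N = 1220:
  stratum Region I: (380/1220)²·(1 − 71/380)·41.2²/71 = 1.88607
  stratum Region II: (130/1220)²·(1 − 13/130)·2.6²/13 = 0.00531389
  stratum Region III: (130/1220)²·(1 − 28/130)·18.9²/28 = 0.113655
  stratum Region IV: (580/1220)²·(1 − 26/580)·11.9²/26 = 1.17581
V̂(ȳ_st) = 3.18086

V̂(ȳ_st) ≈ 3.18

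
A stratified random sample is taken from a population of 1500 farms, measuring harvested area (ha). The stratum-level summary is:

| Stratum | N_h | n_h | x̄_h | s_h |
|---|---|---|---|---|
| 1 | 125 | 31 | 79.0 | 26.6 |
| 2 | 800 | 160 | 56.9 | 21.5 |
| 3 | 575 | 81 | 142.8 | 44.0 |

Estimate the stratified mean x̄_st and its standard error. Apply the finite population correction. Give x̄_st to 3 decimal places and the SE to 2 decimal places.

x̄_st ≈ 91.670, SE ≈ 1.95

x̄_st = Σ W_h x̄_h = (125·79.0 + 800·56.9 + 575·142.8)/1500 = 91.67000
V̂(x̄_st) = Σ W_h² (1 − n_h/N_h) s_h²/n_h, with W_h = N_h/N and N = 1500:
  stratum 1: (125/1500)²·(1 − 31/125)·26.6²/31 = 0.119195
  stratum 2: (800/1500)²·(1 − 160/800)·21.5²/160 = 0.657422
  stratum 3: (575/1500)²·(1 − 81/575)·44.0²/81 = 3.0174
V̂(x̄_st) = 3.79401
SE(x̄_st) = √3.79401 = 1.94782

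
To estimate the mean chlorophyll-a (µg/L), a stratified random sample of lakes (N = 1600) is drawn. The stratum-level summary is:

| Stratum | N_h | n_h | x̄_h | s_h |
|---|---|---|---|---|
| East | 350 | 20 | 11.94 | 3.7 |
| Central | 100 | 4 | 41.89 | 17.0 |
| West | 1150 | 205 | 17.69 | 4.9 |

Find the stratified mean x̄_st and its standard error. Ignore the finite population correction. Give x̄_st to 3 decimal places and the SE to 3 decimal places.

x̄_st = Σ W_h x̄_h = (350·11.94 + 100·41.89 + 1150·17.69)/1600 = 17.94469
V̂(x̄_st) = Σ W_h² s_h²/n_h, with W_h = N_h/N and N = 1600:
  stratum East: (350/1600)²·3.7²/20 = 0.0327544
  stratum Central: (100/1600)²·17.0²/4 = 0.282227
  stratum West: (1150/1600)²·4.9²/205 = 0.0605054
V̂(x̄_st) = 0.375486
SE(x̄_st) = √0.375486 = 0.612769

x̄_st ≈ 17.945, SE ≈ 0.613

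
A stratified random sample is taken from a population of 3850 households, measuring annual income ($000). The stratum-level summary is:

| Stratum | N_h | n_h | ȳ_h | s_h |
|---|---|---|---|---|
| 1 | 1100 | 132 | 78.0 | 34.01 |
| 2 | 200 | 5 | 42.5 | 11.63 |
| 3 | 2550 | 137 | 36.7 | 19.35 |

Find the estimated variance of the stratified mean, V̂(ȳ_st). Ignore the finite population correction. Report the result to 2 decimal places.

V̂(ȳ_st) = Σ W_h² s_h²/n_h, with W_h = N_h/N and N = 3850:
  stratum 1: (1100/3850)²·34.01²/132 = 0.715325
  stratum 2: (200/3850)²·11.63²/5 = 0.0730009
  stratum 3: (2550/3850)²·19.35²/137 = 1.19895
V̂(ȳ_st) = 1.98727

V̂(ȳ_st) ≈ 1.99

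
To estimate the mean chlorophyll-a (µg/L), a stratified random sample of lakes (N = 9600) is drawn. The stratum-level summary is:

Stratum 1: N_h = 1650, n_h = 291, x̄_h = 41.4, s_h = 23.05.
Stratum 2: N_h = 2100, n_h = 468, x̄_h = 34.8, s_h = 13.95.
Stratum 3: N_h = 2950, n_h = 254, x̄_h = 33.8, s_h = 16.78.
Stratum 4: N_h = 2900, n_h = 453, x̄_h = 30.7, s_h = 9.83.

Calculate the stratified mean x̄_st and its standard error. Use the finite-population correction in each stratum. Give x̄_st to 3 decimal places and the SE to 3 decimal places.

x̄_st = Σ W_h x̄_h = (1650·41.4 + 2100·34.8 + 2950·33.8 + 2900·30.7)/9600 = 34.38854
V̂(x̄_st) = Σ W_h² (1 − n_h/N_h) s_h²/n_h, with W_h = N_h/N and N = 9600:
  stratum 1: (1650/9600)²·(1 − 291/1650)·23.05²/291 = 0.0444232
  stratum 2: (2100/9600)²·(1 − 468/2100)·13.95²/468 = 0.0154632
  stratum 3: (2950/9600)²·(1 − 254/2950)·16.78²/254 = 0.0956642
  stratum 4: (2900/9600)²·(1 − 453/2900)·9.83²/453 = 0.0164247
V̂(x̄_st) = 0.171975
SE(x̄_st) = √0.171975 = 0.414699

x̄_st ≈ 34.389, SE ≈ 0.415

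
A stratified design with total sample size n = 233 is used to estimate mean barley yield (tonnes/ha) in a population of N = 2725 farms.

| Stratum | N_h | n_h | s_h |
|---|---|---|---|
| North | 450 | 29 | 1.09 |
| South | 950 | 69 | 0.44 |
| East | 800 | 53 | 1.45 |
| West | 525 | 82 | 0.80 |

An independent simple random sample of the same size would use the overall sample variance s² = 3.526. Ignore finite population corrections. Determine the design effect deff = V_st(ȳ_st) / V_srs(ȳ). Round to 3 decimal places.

deff ≈ 0.341

V̂(ȳ_st) = Σ W_h² s_h²/n_h, with W_h = N_h/N and N = 2725:
  stratum North: (450/2725)²·1.09²/29 = 0.00111724
  stratum South: (950/2725)²·0.44²/69 = 0.000341013
  stratum East: (800/2725)²·1.45²/53 = 0.00341906
  stratum West: (525/2725)²·0.80²/82 = 0.000289702
V_st = 0.00516702
V_srs = s²/n = 3.526/233 = 0.015133
deff = V_st / V_srs = 0.00516702/0.015133 = 0.3414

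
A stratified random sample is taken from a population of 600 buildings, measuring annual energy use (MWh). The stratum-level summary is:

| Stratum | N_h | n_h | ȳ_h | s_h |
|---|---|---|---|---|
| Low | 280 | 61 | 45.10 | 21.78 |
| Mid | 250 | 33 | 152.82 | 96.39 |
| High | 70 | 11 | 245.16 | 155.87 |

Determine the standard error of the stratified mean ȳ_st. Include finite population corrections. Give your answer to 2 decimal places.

V̂(ȳ_st) = Σ W_h² (1 − n_h/N_h) s_h²/n_h, with W_h = N_h/N and N = 600:
  stratum Low: (280/600)²·(1 − 61/280)·21.78²/61 = 1.3246
  stratum Mid: (250/600)²·(1 − 33/250)·96.39²/33 = 42.4275
  stratum High: (70/600)²·(1 − 11/70)·155.87²/11 = 25.3384
V̂(ȳ_st) = 69.0905
SE(ȳ_st) = √69.0905 = 8.31207

SE(ȳ_st) ≈ 8.31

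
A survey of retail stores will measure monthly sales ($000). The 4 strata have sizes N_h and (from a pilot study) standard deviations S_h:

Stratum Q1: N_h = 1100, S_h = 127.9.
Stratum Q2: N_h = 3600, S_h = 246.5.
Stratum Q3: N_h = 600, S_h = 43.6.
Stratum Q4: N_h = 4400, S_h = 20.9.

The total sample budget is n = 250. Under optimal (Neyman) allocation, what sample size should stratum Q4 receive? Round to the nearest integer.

20

Neyman allocation: n_h = n · N_h S_h / Σ N_i S_i, with n = 250.
  stratum Q1: N_h·S_h = 1100·127.9 = 140690.00
  stratum Q2: N_h·S_h = 3600·246.5 = 887400.00
  stratum Q3: N_h·S_h = 600·43.6 = 26160.00
  stratum Q4: N_h·S_h = 4400·20.9 = 91960.00
Σ N_h S_h = 1146210.00
n for stratum Q4 = 250·91960.00/1146210.00 = 20.057 → 20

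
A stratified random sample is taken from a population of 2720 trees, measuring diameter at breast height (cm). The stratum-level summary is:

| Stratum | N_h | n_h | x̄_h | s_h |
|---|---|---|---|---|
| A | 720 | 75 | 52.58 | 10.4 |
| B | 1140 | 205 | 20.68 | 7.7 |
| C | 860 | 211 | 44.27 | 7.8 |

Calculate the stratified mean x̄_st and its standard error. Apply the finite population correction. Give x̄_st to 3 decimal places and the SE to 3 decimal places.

x̄_st = Σ W_h x̄_h = (720·52.58 + 1140·20.68 + 860·44.27)/2720 = 36.58272
V̂(x̄_st) = Σ W_h² (1 − n_h/N_h) s_h²/n_h, with W_h = N_h/N and N = 2720:
  stratum A: (720/2720)²·(1 − 75/720)·10.4²/75 = 0.0905232
  stratum B: (1140/2720)²·(1 − 205/1140)·7.7²/205 = 0.0416683
  stratum C: (860/2720)²·(1 − 211/860)·7.8²/211 = 0.0217526
V̂(x̄_st) = 0.153944
SE(x̄_st) = √0.153944 = 0.392357

x̄_st ≈ 36.583, SE ≈ 0.392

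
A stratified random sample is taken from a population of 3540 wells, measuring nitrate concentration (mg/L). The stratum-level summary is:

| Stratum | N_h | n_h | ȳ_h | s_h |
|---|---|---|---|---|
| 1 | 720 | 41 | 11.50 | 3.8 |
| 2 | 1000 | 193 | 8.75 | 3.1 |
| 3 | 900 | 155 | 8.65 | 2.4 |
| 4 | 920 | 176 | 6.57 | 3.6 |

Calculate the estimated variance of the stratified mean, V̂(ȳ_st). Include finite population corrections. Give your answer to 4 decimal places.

V̂(ȳ_st) ≈ 0.0230

V̂(ȳ_st) = Σ W_h² (1 − n_h/N_h) s_h²/n_h, with W_h = N_h/N and N = 3540:
  stratum 1: (720/3540)²·(1 − 41/720)·3.8²/41 = 0.0137398
  stratum 2: (1000/3540)²·(1 − 193/1000)·3.1²/193 = 0.00320651
  stratum 3: (900/3540)²·(1 − 155/900)·2.4²/155 = 0.00198831
  stratum 4: (920/3540)²·(1 − 176/920)·3.6²/176 = 0.00402204
V̂(ȳ_st) = 0.0229566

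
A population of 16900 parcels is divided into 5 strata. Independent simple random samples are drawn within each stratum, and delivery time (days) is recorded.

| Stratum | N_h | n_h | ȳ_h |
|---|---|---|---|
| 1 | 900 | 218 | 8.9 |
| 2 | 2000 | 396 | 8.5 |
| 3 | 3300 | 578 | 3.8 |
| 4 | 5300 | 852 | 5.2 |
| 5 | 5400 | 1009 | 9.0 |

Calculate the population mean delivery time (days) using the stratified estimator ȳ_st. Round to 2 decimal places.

ȳ_st ≈ 6.73

N = Σ N_h = 16900. Stratum weights W_h = N_h/N.
ȳ_st = (900·8.9 + 2000·8.5 + 3300·3.8 + 5300·5.2 + 5400·9.0) / 16900 = 6.7284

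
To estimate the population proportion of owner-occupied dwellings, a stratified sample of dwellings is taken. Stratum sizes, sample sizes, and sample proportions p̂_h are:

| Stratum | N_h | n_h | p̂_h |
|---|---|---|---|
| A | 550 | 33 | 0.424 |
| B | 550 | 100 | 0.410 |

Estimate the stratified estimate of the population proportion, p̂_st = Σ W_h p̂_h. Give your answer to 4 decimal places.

N = 1100; stratum weights W_h = N_h/N.
p̂_st = Σ W_h p̂_h = (550·0.424 + 550·0.410)/1100 = 0.41700

p̂_st ≈ 0.4170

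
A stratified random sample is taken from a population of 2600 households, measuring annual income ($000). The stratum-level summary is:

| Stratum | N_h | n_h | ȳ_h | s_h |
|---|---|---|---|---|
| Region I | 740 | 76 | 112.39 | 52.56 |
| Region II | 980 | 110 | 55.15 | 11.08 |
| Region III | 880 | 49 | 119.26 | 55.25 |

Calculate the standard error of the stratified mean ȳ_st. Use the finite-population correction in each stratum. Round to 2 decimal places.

SE(ȳ_st) ≈ 3.09

V̂(ȳ_st) = Σ W_h² (1 − n_h/N_h) s_h²/n_h, with W_h = N_h/N and N = 2600:
  stratum Region I: (740/2600)²·(1 − 76/740)·52.56²/76 = 2.64211
  stratum Region II: (980/2600)²·(1 − 110/980)·11.08²/110 = 0.140762
  stratum Region III: (880/2600)²·(1 − 49/880)·55.25²/49 = 6.73916
V̂(ȳ_st) = 9.52202
SE(ȳ_st) = √9.52202 = 3.08578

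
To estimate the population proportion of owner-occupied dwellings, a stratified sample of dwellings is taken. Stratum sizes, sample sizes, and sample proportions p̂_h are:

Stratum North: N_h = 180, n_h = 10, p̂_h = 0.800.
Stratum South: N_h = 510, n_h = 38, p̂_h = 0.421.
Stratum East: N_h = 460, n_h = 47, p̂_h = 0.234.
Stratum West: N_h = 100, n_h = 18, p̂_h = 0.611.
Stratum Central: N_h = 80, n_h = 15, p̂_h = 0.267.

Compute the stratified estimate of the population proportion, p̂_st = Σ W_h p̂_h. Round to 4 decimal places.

p̂_st ≈ 0.4126

N = 1330; stratum weights W_h = N_h/N.
p̂_st = Σ W_h p̂_h = (180·0.800 + 510·0.421 + 460·0.234 + 100·0.611 + 80·0.267)/1330 = 0.41264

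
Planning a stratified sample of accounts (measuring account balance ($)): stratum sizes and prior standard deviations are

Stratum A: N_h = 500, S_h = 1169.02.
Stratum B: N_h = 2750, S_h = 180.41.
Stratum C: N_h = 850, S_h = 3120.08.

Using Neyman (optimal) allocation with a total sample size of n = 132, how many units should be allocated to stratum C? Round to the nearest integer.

Neyman allocation: n_h = n · N_h S_h / Σ N_i S_i, with n = 132.
  stratum A: N_h·S_h = 500·1169.02 = 584510.00
  stratum B: N_h·S_h = 2750·180.41 = 496127.50
  stratum C: N_h·S_h = 850·3120.08 = 2652068.00
Σ N_h S_h = 3732705.50
n for stratum C = 132·2652068.00/3732705.50 = 93.785 → 94

94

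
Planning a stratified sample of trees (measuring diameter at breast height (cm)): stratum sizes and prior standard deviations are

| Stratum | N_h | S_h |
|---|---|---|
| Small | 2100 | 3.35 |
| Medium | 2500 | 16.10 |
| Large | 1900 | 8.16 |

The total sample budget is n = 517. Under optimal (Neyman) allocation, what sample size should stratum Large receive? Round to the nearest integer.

Neyman allocation: n_h = n · N_h S_h / Σ N_i S_i, with n = 517.
  stratum Small: N_h·S_h = 2100·3.35 = 7035.00
  stratum Medium: N_h·S_h = 2500·16.10 = 40250.00
  stratum Large: N_h·S_h = 1900·8.16 = 15504.00
Σ N_h S_h = 62789.00
n for stratum Large = 517·15504.00/62789.00 = 127.659 → 128

128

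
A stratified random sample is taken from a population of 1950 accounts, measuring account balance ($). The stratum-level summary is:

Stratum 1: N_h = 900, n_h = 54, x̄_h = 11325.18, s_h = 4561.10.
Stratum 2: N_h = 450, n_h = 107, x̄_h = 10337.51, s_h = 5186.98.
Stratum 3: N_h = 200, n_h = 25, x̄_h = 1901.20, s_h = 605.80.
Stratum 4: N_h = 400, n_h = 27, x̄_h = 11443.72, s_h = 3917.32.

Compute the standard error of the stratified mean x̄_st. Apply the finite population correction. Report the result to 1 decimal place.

V̂(x̄_st) = Σ W_h² (1 − n_h/N_h) s_h²/n_h, with W_h = N_h/N and N = 1950:
  stratum 1: (900/1950)²·(1 − 54/900)·4561.10²/54 = 77141.7
  stratum 2: (450/1950)²·(1 − 107/450)·5186.98²/107 = 10206.6
  stratum 3: (200/1950)²·(1 − 25/200)·605.80²/25 = 135.119
  stratum 4: (400/1950)²·(1 − 27/400)·3917.32²/27 = 22300.5
V̂(x̄_st) = 109784
SE(x̄_st) = √109784 = 331.337

SE(x̄_st) ≈ 331.3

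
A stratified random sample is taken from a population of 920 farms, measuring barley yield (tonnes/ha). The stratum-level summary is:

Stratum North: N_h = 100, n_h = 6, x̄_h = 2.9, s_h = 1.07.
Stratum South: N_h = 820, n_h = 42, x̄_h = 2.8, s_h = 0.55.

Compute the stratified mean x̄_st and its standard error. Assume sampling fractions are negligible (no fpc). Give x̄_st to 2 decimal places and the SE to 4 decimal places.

x̄_st ≈ 2.81, SE ≈ 0.0893

x̄_st = Σ W_h x̄_h = (100·2.9 + 820·2.8)/920 = 2.81087
V̂(x̄_st) = Σ W_h² s_h²/n_h, with W_h = N_h/N and N = 920:
  stratum North: (100/920)²·1.07²/6 = 0.00225445
  stratum South: (820/920)²·0.55²/42 = 0.00572174
V̂(x̄_st) = 0.00797619
SE(x̄_st) = √0.00797619 = 0.0893095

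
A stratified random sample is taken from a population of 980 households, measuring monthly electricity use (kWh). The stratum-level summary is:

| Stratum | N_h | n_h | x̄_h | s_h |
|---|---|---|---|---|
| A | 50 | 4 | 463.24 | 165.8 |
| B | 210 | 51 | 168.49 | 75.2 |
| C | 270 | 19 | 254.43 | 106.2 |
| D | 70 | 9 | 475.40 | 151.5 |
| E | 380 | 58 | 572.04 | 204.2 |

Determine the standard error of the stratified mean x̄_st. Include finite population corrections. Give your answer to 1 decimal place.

SE(x̄_st) ≈ 12.9

V̂(x̄_st) = Σ W_h² (1 − n_h/N_h) s_h²/n_h, with W_h = N_h/N and N = 980:
  stratum A: (50/980)²·(1 − 4/50)·165.8²/4 = 16.4583
  stratum B: (210/980)²·(1 − 51/210)·75.2²/51 = 3.85505
  stratum C: (270/980)²·(1 − 19/270)·106.2²/19 = 41.8871
  stratum D: (70/980)²·(1 − 9/70)·151.5²/9 = 11.3386
  stratum E: (380/980)²·(1 − 58/380)·204.2²/58 = 91.5948
V̂(x̄_st) = 165.134
SE(x̄_st) = √165.134 = 12.8504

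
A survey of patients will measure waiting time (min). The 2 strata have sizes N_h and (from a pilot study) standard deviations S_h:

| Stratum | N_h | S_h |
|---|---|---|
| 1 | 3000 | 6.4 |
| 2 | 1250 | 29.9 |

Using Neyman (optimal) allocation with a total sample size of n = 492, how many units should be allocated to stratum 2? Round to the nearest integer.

Neyman allocation: n_h = n · N_h S_h / Σ N_i S_i, with n = 492.
  stratum 1: N_h·S_h = 3000·6.4 = 19200.00
  stratum 2: N_h·S_h = 1250·29.9 = 37375.00
Σ N_h S_h = 56575.00
n for stratum 2 = 492·37375.00/56575.00 = 325.029 → 325

325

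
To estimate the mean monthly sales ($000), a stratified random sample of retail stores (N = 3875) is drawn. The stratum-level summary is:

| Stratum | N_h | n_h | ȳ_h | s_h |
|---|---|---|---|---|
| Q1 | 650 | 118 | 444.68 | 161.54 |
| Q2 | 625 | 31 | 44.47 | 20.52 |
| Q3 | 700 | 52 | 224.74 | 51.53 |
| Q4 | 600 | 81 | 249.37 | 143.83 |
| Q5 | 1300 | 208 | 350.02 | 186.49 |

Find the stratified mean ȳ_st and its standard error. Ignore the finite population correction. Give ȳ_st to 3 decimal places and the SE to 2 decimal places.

ȳ_st = Σ W_h ȳ_h = (650·444.68 + 625·44.47 + 700·224.74 + 600·249.37 + 1300·350.02)/3875 = 278.40045
V̂(ȳ_st) = Σ W_h² s_h²/n_h, with W_h = N_h/N and N = 3875:
  stratum Q1: (650/3875)²·161.54²/118 = 6.22245
  stratum Q2: (625/3875)²·20.52²/31 = 0.353354
  stratum Q3: (700/3875)²·51.53²/52 = 1.66636
  stratum Q4: (600/3875)²·143.83²/81 = 6.12312
  stratum Q5: (1300/3875)²·186.49²/208 = 18.8188
V̂(ȳ_st) = 33.1841
SE(ȳ_st) = √33.1841 = 5.76056

ȳ_st ≈ 278.400, SE ≈ 5.76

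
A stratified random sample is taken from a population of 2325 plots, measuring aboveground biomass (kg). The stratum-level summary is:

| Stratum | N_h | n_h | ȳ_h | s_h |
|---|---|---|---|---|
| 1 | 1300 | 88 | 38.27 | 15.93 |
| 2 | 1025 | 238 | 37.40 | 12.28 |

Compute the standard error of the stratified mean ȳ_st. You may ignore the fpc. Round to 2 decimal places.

V̂(ȳ_st) = Σ W_h² s_h²/n_h, with W_h = N_h/N and N = 2325:
  stratum 1: (1300/2325)²·15.93²/88 = 0.90155
  stratum 2: (1025/2325)²·12.28²/238 = 0.123146
V̂(ȳ_st) = 1.0247
SE(ȳ_st) = √1.0247 = 1.01227

SE(ȳ_st) ≈ 1.01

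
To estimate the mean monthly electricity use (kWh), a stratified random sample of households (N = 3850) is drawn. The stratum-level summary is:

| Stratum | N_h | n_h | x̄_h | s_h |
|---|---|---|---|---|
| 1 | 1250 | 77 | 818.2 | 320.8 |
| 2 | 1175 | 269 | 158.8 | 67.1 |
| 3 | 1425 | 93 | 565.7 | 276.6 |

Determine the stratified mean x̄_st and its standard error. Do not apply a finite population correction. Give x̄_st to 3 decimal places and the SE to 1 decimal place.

x̄_st = Σ W_h x̄_h = (1250·818.2 + 1175·158.8 + 1425·565.7)/3850 = 523.49675
V̂(x̄_st) = Σ W_h² s_h²/n_h, with W_h = N_h/N and N = 3850:
  stratum 1: (1250/3850)²·320.8²/77 = 140.889
  stratum 2: (1175/3850)²·67.1²/269 = 1.559
  stratum 3: (1425/3850)²·276.6²/93 = 112.701
V̂(x̄_st) = 255.149
SE(x̄_st) = √255.149 = 15.9734

x̄_st ≈ 523.497, SE ≈ 16.0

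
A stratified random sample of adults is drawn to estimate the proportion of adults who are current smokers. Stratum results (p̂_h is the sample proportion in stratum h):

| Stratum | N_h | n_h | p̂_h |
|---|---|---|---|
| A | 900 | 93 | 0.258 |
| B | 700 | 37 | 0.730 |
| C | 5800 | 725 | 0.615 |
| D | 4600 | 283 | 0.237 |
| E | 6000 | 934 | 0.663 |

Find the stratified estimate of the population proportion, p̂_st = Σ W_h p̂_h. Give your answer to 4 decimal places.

p̂_st ≈ 0.5210

N = 18000; stratum weights W_h = N_h/N.
p̂_st = Σ W_h p̂_h = (900·0.258 + 700·0.730 + 5800·0.615 + 4600·0.237 + 6000·0.663)/18000 = 0.52102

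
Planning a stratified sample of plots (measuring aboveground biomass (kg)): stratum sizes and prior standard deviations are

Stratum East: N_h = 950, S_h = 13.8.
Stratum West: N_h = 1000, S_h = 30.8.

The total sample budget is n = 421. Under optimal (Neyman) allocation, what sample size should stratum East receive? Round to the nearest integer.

126

Neyman allocation: n_h = n · N_h S_h / Σ N_i S_i, with n = 421.
  stratum East: N_h·S_h = 950·13.8 = 13110.00
  stratum West: N_h·S_h = 1000·30.8 = 30800.00
Σ N_h S_h = 43910.00
n for stratum East = 421·13110.00/43910.00 = 125.696 → 126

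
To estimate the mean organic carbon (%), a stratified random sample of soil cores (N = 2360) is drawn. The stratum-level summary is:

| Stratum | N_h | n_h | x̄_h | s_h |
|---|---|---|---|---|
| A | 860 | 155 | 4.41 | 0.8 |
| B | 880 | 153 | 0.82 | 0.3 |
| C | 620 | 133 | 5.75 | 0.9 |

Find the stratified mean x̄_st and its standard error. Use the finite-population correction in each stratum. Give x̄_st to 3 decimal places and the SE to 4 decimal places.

x̄_st = Σ W_h x̄_h = (860·4.41 + 880·0.82 + 620·5.75)/2360 = 3.42339
V̂(x̄_st) = Σ W_h² (1 − n_h/N_h) s_h²/n_h, with W_h = N_h/N and N = 2360:
  stratum A: (860/2360)²·(1 − 155/860)·0.8²/155 = 0.000449482
  stratum B: (880/2360)²·(1 − 153/880)·0.3²/153 = 6.75685e-05
  stratum C: (620/2360)²·(1 − 133/620)·0.9²/133 = 0.000330164
V̂(x̄_st) = 0.000847214
SE(x̄_st) = √0.000847214 = 0.0291069

x̄_st ≈ 3.423, SE ≈ 0.0291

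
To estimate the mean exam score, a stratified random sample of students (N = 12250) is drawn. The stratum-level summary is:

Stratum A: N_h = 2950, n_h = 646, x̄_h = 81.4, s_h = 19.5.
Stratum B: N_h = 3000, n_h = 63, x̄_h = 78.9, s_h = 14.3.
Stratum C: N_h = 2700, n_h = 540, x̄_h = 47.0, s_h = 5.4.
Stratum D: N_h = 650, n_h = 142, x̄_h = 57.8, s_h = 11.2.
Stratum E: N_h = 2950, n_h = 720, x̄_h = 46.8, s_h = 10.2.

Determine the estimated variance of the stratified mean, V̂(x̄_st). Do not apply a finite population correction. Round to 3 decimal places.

V̂(x̄_st) ≈ 0.242

V̂(x̄_st) = Σ W_h² s_h²/n_h, with W_h = N_h/N and N = 12250:
  stratum A: (2950/12250)²·19.5²/646 = 0.0341357
  stratum B: (3000/12250)²·14.3²/63 = 0.194671
  stratum C: (2700/12250)²·5.4²/540 = 0.00262331
  stratum D: (650/12250)²·11.2²/142 = 0.00248715
  stratum E: (2950/12250)²·10.2²/720 = 0.00837992
V̂(x̄_st) = 0.242297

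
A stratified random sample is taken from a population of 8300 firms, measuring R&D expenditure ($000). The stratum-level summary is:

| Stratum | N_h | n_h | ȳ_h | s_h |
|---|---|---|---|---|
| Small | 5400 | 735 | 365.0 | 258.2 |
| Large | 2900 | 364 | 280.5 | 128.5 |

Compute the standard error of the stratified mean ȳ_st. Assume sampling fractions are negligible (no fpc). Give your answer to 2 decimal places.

V̂(ȳ_st) = Σ W_h² s_h²/n_h, with W_h = N_h/N and N = 8300:
  stratum Small: (5400/8300)²·258.2²/735 = 38.3934
  stratum Large: (2900/8300)²·128.5²/364 = 5.53789
V̂(ȳ_st) = 43.9313
SE(ȳ_st) = √43.9313 = 6.62807

SE(ȳ_st) ≈ 6.63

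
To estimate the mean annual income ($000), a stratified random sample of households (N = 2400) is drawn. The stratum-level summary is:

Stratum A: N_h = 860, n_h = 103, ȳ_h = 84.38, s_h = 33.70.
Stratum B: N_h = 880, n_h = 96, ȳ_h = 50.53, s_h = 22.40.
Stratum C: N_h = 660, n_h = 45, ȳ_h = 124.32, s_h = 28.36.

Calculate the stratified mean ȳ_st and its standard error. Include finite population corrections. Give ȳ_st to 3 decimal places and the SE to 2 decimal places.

ȳ_st ≈ 82.952, SE ≈ 1.77

ȳ_st = Σ W_h ȳ_h = (860·84.38 + 880·50.53 + 660·124.32)/2400 = 82.95183
V̂(ȳ_st) = Σ W_h² (1 − n_h/N_h) s_h²/n_h, with W_h = N_h/N and N = 2400:
  stratum A: (860/2400)²·(1 − 103/860)·33.70²/103 = 1.24622
  stratum B: (880/2400)²·(1 − 96/880)·22.40²/96 = 0.626039
  stratum C: (660/2400)²·(1 − 45/660)·28.36²/45 = 1.2595
V̂(ȳ_st) = 3.13175
SE(ȳ_st) = √3.13175 = 1.76968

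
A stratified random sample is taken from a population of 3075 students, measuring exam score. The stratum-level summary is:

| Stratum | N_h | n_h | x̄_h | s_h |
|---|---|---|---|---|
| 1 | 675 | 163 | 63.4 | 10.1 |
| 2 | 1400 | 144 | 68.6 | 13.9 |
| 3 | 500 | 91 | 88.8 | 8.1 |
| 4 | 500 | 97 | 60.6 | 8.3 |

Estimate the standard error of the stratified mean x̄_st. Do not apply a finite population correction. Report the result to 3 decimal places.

V̂(x̄_st) = Σ W_h² s_h²/n_h, with W_h = N_h/N and N = 3075:
  stratum 1: (675/3075)²·10.1²/163 = 0.0301559
  stratum 2: (1400/3075)²·13.9²/144 = 0.27812
  stratum 3: (500/3075)²·8.1²/91 = 0.0190624
  stratum 4: (500/3075)²·8.3²/97 = 0.0187773
V̂(x̄_st) = 0.346116
SE(x̄_st) = √0.346116 = 0.588316

SE(x̄_st) ≈ 0.588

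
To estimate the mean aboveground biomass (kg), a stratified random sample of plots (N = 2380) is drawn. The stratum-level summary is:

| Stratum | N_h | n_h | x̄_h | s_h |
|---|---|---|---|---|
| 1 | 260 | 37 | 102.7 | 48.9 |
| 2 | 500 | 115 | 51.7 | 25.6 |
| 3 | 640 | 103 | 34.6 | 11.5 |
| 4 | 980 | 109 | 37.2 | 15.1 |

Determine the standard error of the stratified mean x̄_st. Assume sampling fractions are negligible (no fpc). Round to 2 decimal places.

SE(x̄_st) ≈ 1.21

V̂(x̄_st) = Σ W_h² s_h²/n_h, with W_h = N_h/N and N = 2380:
  stratum 1: (260/2380)²·48.9²/37 = 0.771274
  stratum 2: (500/2380)²·25.6²/115 = 0.251517
  stratum 3: (640/2380)²·11.5²/103 = 0.0928463
  stratum 4: (980/2380)²·15.1²/109 = 0.354671
V̂(x̄_st) = 1.47031
SE(x̄_st) = √1.47031 = 1.21256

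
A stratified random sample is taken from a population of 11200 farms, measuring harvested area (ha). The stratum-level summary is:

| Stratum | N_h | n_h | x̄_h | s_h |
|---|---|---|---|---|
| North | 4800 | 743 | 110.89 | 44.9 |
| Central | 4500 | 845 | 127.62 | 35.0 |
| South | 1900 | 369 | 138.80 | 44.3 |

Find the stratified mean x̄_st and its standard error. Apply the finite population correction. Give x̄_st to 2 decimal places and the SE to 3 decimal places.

x̄_st = Σ W_h x̄_h = (4800·110.89 + 4500·127.62 + 1900·138.80)/11200 = 122.34661
V̂(x̄_st) = Σ W_h² (1 − n_h/N_h) s_h²/n_h, with W_h = N_h/N and N = 11200:
  stratum North: (4800/11200)²·(1 − 743/4800)·44.9²/743 = 0.421225
  stratum Central: (4500/11200)²·(1 − 845/4500)·35.0²/845 = 0.190083
  stratum South: (1900/11200)²·(1 − 369/1900)·44.3²/369 = 0.123331
V̂(x̄_st) = 0.734639
SE(x̄_st) = √0.734639 = 0.857111

x̄_st ≈ 122.35, SE ≈ 0.857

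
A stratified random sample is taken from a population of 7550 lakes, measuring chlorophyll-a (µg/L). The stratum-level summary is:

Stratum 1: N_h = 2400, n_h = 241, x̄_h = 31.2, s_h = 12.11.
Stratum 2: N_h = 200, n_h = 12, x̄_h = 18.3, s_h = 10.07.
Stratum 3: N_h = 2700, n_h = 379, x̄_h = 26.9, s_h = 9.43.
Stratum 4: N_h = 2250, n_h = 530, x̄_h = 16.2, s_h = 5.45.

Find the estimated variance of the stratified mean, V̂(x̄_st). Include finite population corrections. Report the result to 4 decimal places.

V̂(x̄_st) ≈ 0.0905

V̂(x̄_st) = Σ W_h² (1 − n_h/N_h) s_h²/n_h, with W_h = N_h/N and N = 7550:
  stratum 1: (2400/7550)²·(1 − 241/2400)·12.11²/241 = 0.0553148
  stratum 2: (200/7550)²·(1 − 12/200)·10.07²/12 = 0.00557406
  stratum 3: (2700/7550)²·(1 − 379/2700)·9.43²/379 = 0.0257946
  stratum 4: (2250/7550)²·(1 − 530/2250)·5.45²/530 = 0.00380482
V̂(x̄_st) = 0.0904883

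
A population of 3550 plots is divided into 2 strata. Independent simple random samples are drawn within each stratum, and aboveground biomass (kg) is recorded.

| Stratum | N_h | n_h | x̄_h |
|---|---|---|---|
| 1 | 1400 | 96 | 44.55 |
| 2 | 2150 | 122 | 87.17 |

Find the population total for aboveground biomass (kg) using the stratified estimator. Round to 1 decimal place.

τ̂_st ≈ 249785.5

τ̂_st = Σ N_h x̄_h = 1400·44.55 + 2150·87.17 = 249785.5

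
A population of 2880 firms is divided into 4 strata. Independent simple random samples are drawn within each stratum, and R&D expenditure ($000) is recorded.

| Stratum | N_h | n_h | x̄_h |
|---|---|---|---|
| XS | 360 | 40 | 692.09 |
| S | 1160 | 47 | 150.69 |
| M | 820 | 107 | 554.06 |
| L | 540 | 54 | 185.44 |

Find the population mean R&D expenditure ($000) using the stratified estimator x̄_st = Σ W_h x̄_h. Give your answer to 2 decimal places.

x̄_st ≈ 339.73

N = Σ N_h = 2880. Stratum weights W_h = N_h/N.
x̄_st = (360·692.09 + 1160·150.69 + 820·554.06 + 540·185.44) / 2880 = 339.7290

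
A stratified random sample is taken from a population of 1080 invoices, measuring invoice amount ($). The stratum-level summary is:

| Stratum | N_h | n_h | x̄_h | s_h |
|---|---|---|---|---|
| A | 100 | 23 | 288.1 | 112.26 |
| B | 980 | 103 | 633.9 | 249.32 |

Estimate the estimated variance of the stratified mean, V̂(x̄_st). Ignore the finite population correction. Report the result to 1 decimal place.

V̂(x̄_st) ≈ 501.6

V̂(x̄_st) = Σ W_h² s_h²/n_h, with W_h = N_h/N and N = 1080:
  stratum A: (100/1080)²·112.26²/23 = 4.69759
  stratum B: (980/1080)²·249.32²/103 = 496.914
V̂(x̄_st) = 501.612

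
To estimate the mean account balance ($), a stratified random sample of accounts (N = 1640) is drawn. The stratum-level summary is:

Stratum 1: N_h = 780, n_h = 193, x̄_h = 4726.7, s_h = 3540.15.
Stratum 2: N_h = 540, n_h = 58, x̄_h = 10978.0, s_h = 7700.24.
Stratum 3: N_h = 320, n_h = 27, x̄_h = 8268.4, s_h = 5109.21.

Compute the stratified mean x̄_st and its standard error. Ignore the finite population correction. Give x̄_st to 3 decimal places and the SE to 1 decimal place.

x̄_st = Σ W_h x̄_h = (780·4726.7 + 540·10978.0 + 320·8268.4)/1640 = 7476.11829
V̂(x̄_st) = Σ W_h² s_h²/n_h, with W_h = N_h/N and N = 1640:
  stratum 1: (780/1640)²·3540.15²/193 = 14688.8
  stratum 2: (540/1640)²·7700.24²/58 = 110836
  stratum 3: (320/1640)²·5109.21²/27 = 36809.2
V̂(x̄_st) = 162334
SE(x̄_st) = √162334 = 402.907

x̄_st ≈ 7476.118, SE ≈ 402.9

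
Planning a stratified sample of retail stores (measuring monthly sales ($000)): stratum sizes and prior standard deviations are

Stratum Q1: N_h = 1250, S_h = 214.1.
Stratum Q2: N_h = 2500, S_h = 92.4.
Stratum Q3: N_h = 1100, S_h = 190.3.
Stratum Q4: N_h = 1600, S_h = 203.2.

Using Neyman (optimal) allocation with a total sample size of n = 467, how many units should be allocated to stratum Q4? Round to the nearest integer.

Neyman allocation: n_h = n · N_h S_h / Σ N_i S_i, with n = 467.
  stratum Q1: N_h·S_h = 1250·214.1 = 267625.00
  stratum Q2: N_h·S_h = 2500·92.4 = 231000.00
  stratum Q3: N_h·S_h = 1100·190.3 = 209330.00
  stratum Q4: N_h·S_h = 1600·203.2 = 325120.00
Σ N_h S_h = 1033075.00
n for stratum Q4 = 467·325120.00/1033075.00 = 146.970 → 147

147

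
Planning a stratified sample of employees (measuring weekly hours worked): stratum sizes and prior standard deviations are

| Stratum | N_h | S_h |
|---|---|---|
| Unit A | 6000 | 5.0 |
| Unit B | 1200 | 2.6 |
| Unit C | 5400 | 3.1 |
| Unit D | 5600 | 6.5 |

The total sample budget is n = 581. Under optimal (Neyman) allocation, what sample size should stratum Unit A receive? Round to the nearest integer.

Neyman allocation: n_h = n · N_h S_h / Σ N_i S_i, with n = 581.
  stratum Unit A: N_h·S_h = 6000·5.0 = 30000.00
  stratum Unit B: N_h·S_h = 1200·2.6 = 3120.00
  stratum Unit C: N_h·S_h = 5400·3.1 = 16740.00
  stratum Unit D: N_h·S_h = 5600·6.5 = 36400.00
Σ N_h S_h = 86260.00
n for stratum Unit A = 581·30000.00/86260.00 = 202.064 → 202

202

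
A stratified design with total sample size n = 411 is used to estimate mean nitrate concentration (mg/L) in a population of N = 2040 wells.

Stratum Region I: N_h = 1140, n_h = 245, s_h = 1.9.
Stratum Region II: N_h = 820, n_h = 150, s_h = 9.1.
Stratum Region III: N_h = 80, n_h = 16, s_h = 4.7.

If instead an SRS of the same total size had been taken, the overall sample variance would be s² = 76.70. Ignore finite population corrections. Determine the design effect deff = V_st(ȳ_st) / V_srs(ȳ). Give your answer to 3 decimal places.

V̂(ȳ_st) = Σ W_h² s_h²/n_h, with W_h = N_h/N and N = 2040:
  stratum Region I: (1140/2040)²·1.9²/245 = 0.00460141
  stratum Region II: (820/2040)²·9.1²/150 = 0.0891988
  stratum Region III: (80/2040)²·4.7²/16 = 0.00212322
V_st = 0.0959234
V_srs = s²/n = 76.70/411 = 0.186618
deff = V_st / V_srs = 0.0959234/0.186618 = 0.5140

deff ≈ 0.514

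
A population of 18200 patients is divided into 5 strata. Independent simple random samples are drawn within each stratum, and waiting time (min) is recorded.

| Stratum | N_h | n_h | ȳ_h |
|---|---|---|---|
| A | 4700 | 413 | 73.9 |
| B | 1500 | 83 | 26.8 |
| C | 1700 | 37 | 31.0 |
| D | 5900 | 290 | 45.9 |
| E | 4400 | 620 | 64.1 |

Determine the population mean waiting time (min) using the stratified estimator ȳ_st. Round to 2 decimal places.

N = Σ N_h = 18200. Stratum weights W_h = N_h/N.
ȳ_st = (4700·73.9 + 1500·26.8 + 1700·31.0 + 5900·45.9 + 4400·64.1) / 18200 = 54.5648

ȳ_st ≈ 54.56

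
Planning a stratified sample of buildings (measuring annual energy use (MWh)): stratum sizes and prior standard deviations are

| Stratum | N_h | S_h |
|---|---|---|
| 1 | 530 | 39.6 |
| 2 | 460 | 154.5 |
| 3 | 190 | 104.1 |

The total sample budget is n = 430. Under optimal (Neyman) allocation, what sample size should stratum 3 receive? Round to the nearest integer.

76

Neyman allocation: n_h = n · N_h S_h / Σ N_i S_i, with n = 430.
  stratum 1: N_h·S_h = 530·39.6 = 20988.00
  stratum 2: N_h·S_h = 460·154.5 = 71070.00
  stratum 3: N_h·S_h = 190·104.1 = 19779.00
Σ N_h S_h = 111837.00
n for stratum 3 = 430·19779.00/111837.00 = 76.048 → 76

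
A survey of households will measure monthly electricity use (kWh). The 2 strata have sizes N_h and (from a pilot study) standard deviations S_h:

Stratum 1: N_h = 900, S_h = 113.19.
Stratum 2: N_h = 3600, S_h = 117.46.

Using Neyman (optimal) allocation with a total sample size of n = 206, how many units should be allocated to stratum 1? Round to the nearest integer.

40

Neyman allocation: n_h = n · N_h S_h / Σ N_i S_i, with n = 206.
  stratum 1: N_h·S_h = 900·113.19 = 101871.00
  stratum 2: N_h·S_h = 3600·117.46 = 422856.00
Σ N_h S_h = 524727.00
n for stratum 1 = 206·101871.00/524727.00 = 39.993 → 40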